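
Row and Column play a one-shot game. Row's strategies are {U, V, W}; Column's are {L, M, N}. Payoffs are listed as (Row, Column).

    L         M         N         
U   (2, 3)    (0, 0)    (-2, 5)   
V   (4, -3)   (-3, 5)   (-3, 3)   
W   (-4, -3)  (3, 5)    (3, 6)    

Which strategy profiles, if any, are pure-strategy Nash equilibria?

Check mutual best responses: a cell is a NE iff neither player can gain by unilaterally deviating.
Row's best responses — vs L: V (payoff 4); vs M: W (payoff 3); vs N: W (payoff 3).
Column's best responses — vs U: N (payoff 5); vs V: M (payoff 5); vs W: N (payoff 6).
The only mutual best response is (W, N); neither player gains by switching there.

(W, N)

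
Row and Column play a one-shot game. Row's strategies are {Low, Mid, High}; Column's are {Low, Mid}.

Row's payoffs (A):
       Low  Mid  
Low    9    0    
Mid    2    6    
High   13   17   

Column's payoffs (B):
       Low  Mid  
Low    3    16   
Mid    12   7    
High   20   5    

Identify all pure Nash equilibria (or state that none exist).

Check mutual best responses: a cell is a NE iff neither player can gain by unilaterally deviating.
Row's best responses — vs Low: High (payoff 13); vs Mid: High (payoff 17).
Column's best responses — vs Low: Mid (payoff 16); vs Mid: Low (payoff 12); vs High: Low (payoff 20).
The only mutual best response is (High, Low); neither player gains by switching there.

(High, Low)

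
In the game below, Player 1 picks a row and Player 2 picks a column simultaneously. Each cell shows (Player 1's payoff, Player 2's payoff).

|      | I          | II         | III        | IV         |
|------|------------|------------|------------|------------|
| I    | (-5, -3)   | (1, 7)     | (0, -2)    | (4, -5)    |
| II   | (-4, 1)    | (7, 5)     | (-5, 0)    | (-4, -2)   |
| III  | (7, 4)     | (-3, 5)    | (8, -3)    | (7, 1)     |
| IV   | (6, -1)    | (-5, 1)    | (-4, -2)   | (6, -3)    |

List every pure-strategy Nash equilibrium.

Check mutual best responses: a cell is a NE iff neither player can gain by unilaterally deviating.
Player 1's best responses — vs I: III (payoff 7); vs II: II (payoff 7); vs III: III (payoff 8); vs IV: III (payoff 7).
Player 2's best responses — vs I: II (payoff 7); vs II: II (payoff 5); vs III: II (payoff 5); vs IV: II (payoff 1).
The only mutual best response is (II, II); neither player gains by switching there.

(II, II)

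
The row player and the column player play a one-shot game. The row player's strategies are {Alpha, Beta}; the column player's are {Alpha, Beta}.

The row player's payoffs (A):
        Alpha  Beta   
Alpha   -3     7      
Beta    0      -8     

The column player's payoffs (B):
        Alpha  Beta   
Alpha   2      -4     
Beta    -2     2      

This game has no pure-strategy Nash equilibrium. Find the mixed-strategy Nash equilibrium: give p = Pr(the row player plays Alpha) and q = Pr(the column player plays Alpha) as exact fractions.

p = 2/5, q = 5/6

In a mixed NE each player is indifferent between their pure strategies, so the opponent's mix sets the indifference.
The column player indifferent between Alpha and Beta: p·2 + (1−p)·(-2) = p·(-4) + (1−p)·2 ⟹ (-2) + 4p = 2 + (-6)p ⟹ p = 2/5.
The row player indifferent between Alpha and Beta: q·(-3) + (1−q)·7 = q·0 + (1−q)·(-8) ⟹ 7 + (-10)q = (-8) + 8q ⟹ q = 5/6.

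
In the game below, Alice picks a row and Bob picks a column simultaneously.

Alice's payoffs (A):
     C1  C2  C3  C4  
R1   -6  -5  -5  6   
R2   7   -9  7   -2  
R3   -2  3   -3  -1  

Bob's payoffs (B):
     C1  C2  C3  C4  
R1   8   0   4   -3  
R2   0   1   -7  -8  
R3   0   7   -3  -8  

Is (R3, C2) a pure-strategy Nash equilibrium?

Yes

Holding Bob at C2: Alice gets 3 from R3, versus -5 from R1, -9 from R2. No profitable deviation for Alice.
Holding Alice at R3: Bob gets 7 from C2, versus 0 from C1, -3 from C3, -8 from C4. No profitable deviation for Bob either.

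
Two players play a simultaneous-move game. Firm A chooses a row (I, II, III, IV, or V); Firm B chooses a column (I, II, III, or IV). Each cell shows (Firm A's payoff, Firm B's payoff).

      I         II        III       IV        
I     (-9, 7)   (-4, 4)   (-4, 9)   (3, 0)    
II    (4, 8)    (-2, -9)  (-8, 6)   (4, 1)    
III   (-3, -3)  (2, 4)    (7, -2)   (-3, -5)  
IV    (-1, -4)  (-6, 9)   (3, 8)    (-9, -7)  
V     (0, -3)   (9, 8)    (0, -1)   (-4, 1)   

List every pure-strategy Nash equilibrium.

(II, I) and (V, II)

A profile is a Nash equilibrium when each player is best-responding to the other.
Firm A's best responses — vs I: II (payoff 4); vs II: V (payoff 9); vs III: III (payoff 7); vs IV: II (payoff 4).
Firm B's best responses — vs I: III (payoff 9); vs II: I (payoff 8); vs III: II (payoff 4); vs IV: II (payoff 9); vs V: II (payoff 8).
Mutual best responses occur at (II, I) and (V, II); at each, neither player gains by switching.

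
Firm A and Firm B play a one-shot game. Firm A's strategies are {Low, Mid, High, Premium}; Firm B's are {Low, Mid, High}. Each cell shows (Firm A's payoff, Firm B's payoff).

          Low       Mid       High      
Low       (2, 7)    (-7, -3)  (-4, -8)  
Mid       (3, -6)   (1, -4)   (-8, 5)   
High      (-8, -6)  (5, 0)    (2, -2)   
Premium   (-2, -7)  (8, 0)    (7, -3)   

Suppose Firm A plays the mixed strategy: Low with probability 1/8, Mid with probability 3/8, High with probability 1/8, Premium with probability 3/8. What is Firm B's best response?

Firm B's best reply maximizes expected payoff against the mix.
Low: (1/8)·7 + (3/8)·(-6) + (1/8)·(-6) + (3/8)·(-7) = -19/4
Mid: (1/8)·(-3) + (3/8)·(-4) + (1/8)·0 + (3/8)·0 = -15/8
High: (1/8)·(-8) + (3/8)·5 + (1/8)·(-2) + (3/8)·(-3) = -1/2
Highest expected payoff is -1/2, from High.

High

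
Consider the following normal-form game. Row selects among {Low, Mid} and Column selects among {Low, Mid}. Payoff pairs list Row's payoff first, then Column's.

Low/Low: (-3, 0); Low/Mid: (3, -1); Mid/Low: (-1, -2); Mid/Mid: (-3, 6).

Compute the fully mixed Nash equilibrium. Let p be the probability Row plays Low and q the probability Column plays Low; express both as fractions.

In a mixed NE each player is indifferent between their pure strategies, so the opponent's mix sets the indifference.
Column indifferent between Low and Mid: p·0 + (1−p)·(-2) = p·(-1) + (1−p)·6 ⟹ (-2) + 2p = 6 + (-7)p ⟹ p = 8/9.
Row indifferent between Low and Mid: q·(-3) + (1−q)·3 = q·(-1) + (1−q)·(-3) ⟹ 3 + (-6)q = (-3) + 2q ⟹ q = 3/4.

p = 8/9, q = 3/4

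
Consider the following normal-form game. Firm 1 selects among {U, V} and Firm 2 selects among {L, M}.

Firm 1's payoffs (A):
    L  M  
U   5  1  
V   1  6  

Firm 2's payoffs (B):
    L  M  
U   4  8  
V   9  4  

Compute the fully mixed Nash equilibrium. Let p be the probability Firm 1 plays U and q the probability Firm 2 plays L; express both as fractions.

p = 5/9, q = 5/9

Each player's mixing probability is pinned down by making the *other* player indifferent.
Firm 2 indifferent between L and M: p·4 + (1−p)·9 = p·8 + (1−p)·4 ⟹ 9 + (-5)p = 4 + 4p ⟹ p = 5/9.
Firm 1 indifferent between U and V: q·5 + (1−q)·1 = q·1 + (1−q)·6 ⟹ 1 + 4q = 6 + (-5)q ⟹ q = 5/9.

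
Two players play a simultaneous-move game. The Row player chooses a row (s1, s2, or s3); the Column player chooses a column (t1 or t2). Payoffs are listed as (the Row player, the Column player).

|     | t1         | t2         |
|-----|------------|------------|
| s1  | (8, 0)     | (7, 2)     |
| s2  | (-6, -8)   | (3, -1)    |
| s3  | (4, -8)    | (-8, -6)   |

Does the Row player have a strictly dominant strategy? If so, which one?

Check whether one of the Row player's strategies beats all alternatives regardless of what the opponent does.
s1 strictly dominates: vs t1: 8 > each of {-6, 4}; vs t2: 7 > each of {3, -8}.

s1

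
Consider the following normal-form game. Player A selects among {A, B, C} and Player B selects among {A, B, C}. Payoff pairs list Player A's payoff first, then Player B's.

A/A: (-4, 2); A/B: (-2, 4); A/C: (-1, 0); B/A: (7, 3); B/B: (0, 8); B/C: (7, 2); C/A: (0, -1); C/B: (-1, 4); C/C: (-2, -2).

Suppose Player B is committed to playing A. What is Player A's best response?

B

With Player B fixed at A, Player A's payoffs are: A → -4, B → 7, C → 0.
The maximum is 7, achieved by B.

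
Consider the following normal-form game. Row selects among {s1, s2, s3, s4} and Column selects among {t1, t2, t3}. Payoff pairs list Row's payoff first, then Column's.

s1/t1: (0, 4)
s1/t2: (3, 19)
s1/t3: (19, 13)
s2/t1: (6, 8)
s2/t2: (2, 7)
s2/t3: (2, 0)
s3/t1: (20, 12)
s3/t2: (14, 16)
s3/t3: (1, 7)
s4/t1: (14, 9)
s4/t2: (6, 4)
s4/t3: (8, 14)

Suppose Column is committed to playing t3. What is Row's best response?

With Column fixed at t3, Row's payoffs are: s1 → 19, s2 → 2, s3 → 1, s4 → 8.
The maximum is 19, achieved by s1.

s1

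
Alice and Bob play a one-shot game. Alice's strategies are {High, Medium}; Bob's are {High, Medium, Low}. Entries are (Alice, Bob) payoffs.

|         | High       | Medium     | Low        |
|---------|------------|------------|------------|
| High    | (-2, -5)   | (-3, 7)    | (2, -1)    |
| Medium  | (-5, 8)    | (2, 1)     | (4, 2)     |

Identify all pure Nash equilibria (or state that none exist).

A profile is a Nash equilibrium when each player is best-responding to the other.
Alice's best responses — vs High: High (payoff -2); vs Medium: Medium (payoff 2); vs Low: Medium (payoff 4).
Bob's best responses — vs High: Medium (payoff 7); vs Medium: High (payoff 8).
No cell has both players best-responding. For instance, Alice's best reply to Low is Medium, but against Medium Bob prefers High over Low.

No pure-strategy Nash equilibrium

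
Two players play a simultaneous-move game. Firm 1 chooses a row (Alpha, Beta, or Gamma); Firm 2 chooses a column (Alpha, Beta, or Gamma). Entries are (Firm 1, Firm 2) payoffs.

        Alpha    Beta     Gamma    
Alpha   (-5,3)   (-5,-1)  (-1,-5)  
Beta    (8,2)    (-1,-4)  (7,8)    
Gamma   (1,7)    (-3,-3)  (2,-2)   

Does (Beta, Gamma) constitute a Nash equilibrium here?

Holding Firm 2 at Gamma: Firm 1 gets 7 from Beta, versus -1 from Alpha, 2 from Gamma. No profitable deviation for Firm 1.
Holding Firm 1 at Beta: Firm 2 gets 8 from Gamma, versus 2 from Alpha, -4 from Beta. No profitable deviation for Firm 2 either.

Yes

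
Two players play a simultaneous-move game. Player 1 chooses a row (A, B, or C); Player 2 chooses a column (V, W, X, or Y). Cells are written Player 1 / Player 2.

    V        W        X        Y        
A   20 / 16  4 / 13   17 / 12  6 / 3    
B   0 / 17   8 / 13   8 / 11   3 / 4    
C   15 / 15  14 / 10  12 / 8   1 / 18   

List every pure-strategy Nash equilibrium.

A profile is a Nash equilibrium when each player is best-responding to the other.
Player 1's best responses — vs V: A (payoff 20); vs W: C (payoff 14); vs X: A (payoff 17); vs Y: A (payoff 6).
Player 2's best responses — vs A: V (payoff 16); vs B: V (payoff 17); vs C: Y (payoff 18).
The only mutual best response is (A, V); neither player gains by switching there.

(A, V)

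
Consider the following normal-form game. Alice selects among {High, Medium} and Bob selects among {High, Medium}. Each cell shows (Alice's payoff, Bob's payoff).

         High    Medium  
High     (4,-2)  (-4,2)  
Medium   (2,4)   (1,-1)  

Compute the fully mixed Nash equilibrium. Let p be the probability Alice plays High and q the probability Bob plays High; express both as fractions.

In a mixed NE each player is indifferent between their pure strategies, so the opponent's mix sets the indifference.
Bob indifferent between High and Medium: p·(-2) + (1−p)·4 = p·2 + (1−p)·(-1) ⟹ 4 + (-6)p = (-1) + 3p ⟹ p = 5/9.
Alice indifferent between High and Medium: q·4 + (1−q)·(-4) = q·2 + (1−q)·1 ⟹ (-4) + 8q = 1 + 1q ⟹ q = 5/7.

p = 5/9, q = 5/7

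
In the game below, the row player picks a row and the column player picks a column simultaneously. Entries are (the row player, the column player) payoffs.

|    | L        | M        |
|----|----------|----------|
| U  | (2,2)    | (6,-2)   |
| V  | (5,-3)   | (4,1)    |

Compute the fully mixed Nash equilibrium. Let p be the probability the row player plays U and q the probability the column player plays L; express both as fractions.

p = 1/2, q = 2/5

In a mixed NE each player is indifferent between their pure strategies, so the opponent's mix sets the indifference.
The column player indifferent between L and M: p·2 + (1−p)·(-3) = p·(-2) + (1−p)·1 ⟹ (-3) + 5p = 1 + (-3)p ⟹ p = 1/2.
The row player indifferent between U and V: q·2 + (1−q)·6 = q·5 + (1−q)·4 ⟹ 6 + (-4)q = 4 + 1q ⟹ q = 2/5.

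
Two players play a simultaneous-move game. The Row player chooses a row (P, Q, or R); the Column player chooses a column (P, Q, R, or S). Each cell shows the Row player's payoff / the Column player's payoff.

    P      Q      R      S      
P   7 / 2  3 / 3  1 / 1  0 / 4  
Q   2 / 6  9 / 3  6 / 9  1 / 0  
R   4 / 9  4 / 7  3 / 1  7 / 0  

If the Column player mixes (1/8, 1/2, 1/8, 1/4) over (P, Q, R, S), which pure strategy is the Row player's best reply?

Q

The Row player's best reply maximizes expected payoff against the mix.
P: (1/8)·7 + (1/2)·3 + (1/8)·1 + (1/4)·0 = 5/2
Q: (1/8)·2 + (1/2)·9 + (1/8)·6 + (1/4)·1 = 23/4
R: (1/8)·4 + (1/2)·4 + (1/8)·3 + (1/4)·7 = 37/8
Highest expected payoff is 23/4, from Q.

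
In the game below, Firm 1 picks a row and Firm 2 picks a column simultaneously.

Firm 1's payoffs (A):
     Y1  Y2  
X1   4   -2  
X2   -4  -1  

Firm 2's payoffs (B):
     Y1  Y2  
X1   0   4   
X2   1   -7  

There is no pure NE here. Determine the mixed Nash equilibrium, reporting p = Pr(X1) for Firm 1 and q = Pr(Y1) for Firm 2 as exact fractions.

Each player's mixing probability is pinned down by making the *other* player indifferent.
Firm 2 indifferent between Y1 and Y2: p·0 + (1−p)·1 = p·4 + (1−p)·(-7) ⟹ 1 + (-1)p = (-7) + 11p ⟹ p = 2/3.
Firm 1 indifferent between X1 and X2: q·4 + (1−q)·(-2) = q·(-4) + (1−q)·(-1) ⟹ (-2) + 6q = (-1) + (-3)q ⟹ q = 1/9.

p = 2/3, q = 1/9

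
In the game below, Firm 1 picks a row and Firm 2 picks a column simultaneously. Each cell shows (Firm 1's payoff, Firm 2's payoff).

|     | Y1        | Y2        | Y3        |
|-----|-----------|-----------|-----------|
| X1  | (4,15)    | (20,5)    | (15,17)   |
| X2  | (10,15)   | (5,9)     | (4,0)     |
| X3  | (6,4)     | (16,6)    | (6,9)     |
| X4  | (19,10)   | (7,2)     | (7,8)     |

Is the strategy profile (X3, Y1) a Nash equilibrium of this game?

No

Holding Firm 2 at Y1: Firm 1 gets 6 from X3 but could get 19 by switching to X4. Firm 1 has a profitable deviation.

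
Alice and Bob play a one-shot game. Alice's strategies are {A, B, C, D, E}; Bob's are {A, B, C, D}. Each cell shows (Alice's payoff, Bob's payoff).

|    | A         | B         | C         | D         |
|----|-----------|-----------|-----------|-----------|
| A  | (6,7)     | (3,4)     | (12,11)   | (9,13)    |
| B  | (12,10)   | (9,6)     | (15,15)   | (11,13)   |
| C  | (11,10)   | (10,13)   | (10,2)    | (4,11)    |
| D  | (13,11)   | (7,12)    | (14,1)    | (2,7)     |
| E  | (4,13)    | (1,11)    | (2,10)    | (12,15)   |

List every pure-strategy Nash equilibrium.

Find each player's best response to every opponent strategy; NE are the intersections.
Alice's best responses — vs A: D (payoff 13); vs B: C (payoff 10); vs C: B (payoff 15); vs D: E (payoff 12).
Bob's best responses — vs A: D (payoff 13); vs B: C (payoff 15); vs C: B (payoff 13); vs D: B (payoff 12); vs E: D (payoff 15).
Mutual best responses occur at (B, C), (C, B), and (E, D); at each, neither player gains by switching.

(B, C), (C, B), and (E, D)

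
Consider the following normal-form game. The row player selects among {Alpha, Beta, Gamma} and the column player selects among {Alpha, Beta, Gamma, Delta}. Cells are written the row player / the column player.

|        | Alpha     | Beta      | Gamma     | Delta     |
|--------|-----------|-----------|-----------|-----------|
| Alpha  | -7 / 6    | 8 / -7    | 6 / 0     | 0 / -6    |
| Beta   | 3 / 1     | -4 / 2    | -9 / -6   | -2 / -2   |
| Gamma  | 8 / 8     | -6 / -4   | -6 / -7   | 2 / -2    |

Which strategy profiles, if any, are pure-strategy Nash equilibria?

Check mutual best responses: a cell is a NE iff neither player can gain by unilaterally deviating.
The row player's best responses — vs Alpha: Gamma (payoff 8); vs Beta: Alpha (payoff 8); vs Gamma: Alpha (payoff 6); vs Delta: Gamma (payoff 2).
The column player's best responses — vs Alpha: Alpha (payoff 6); vs Beta: Beta (payoff 2); vs Gamma: Alpha (payoff 8).
The only mutual best response is (Gamma, Alpha); neither player gains by switching there.

(Gamma, Alpha)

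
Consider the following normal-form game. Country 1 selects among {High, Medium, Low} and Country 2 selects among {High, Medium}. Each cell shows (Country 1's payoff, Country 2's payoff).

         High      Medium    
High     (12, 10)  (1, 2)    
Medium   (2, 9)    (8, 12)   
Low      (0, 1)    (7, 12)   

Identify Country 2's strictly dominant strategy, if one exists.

A strategy is strictly dominant if it gives Country 2 a strictly higher payoff than every other strategy, against every choice by the opponent.
High is not dominant: against Medium, Medium gives 12 > 9.
Medium is not dominant: against High, High gives 10 > 2.
No single strategy is best against every opponent action.

No strictly dominant strategy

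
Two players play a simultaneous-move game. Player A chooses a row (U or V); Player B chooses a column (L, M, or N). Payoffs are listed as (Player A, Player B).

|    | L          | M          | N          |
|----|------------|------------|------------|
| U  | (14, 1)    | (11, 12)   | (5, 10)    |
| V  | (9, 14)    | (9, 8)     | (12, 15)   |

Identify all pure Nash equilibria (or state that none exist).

(U, M) and (V, N)

Check mutual best responses: a cell is a NE iff neither player can gain by unilaterally deviating.
Player A's best responses — vs L: U (payoff 14); vs M: U (payoff 11); vs N: V (payoff 12).
Player B's best responses — vs U: M (payoff 12); vs V: N (payoff 15).
Mutual best responses occur at (U, M) and (V, N); at each, neither player gains by switching.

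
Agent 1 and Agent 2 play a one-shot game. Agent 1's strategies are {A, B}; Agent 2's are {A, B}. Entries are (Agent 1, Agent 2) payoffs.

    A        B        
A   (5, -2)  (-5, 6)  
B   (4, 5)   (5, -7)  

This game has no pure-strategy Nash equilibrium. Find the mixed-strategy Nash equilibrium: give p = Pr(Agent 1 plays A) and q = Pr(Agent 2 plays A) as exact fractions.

p = 3/5, q = 10/11

Each player's mixing probability is pinned down by making the *other* player indifferent.
Agent 2 indifferent between A and B: p·(-2) + (1−p)·5 = p·6 + (1−p)·(-7) ⟹ 5 + (-7)p = (-7) + 13p ⟹ p = 3/5.
Agent 1 indifferent between A and B: q·5 + (1−q)·(-5) = q·4 + (1−q)·5 ⟹ (-5) + 10q = 5 + (-1)q ⟹ q = 10/11.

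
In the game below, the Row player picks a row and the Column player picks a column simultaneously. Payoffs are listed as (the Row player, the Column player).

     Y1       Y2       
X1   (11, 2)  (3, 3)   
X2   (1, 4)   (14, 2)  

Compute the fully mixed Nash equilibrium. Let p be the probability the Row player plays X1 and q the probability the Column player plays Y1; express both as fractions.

p = 2/3, q = 11/21

In a mixed NE each player is indifferent between their pure strategies, so the opponent's mix sets the indifference.
The Column player indifferent between Y1 and Y2: p·2 + (1−p)·4 = p·3 + (1−p)·2 ⟹ 4 + (-2)p = 2 + 1p ⟹ p = 2/3.
The Row player indifferent between X1 and X2: q·11 + (1−q)·3 = q·1 + (1−q)·14 ⟹ 3 + 8q = 14 + (-13)q ⟹ q = 11/21.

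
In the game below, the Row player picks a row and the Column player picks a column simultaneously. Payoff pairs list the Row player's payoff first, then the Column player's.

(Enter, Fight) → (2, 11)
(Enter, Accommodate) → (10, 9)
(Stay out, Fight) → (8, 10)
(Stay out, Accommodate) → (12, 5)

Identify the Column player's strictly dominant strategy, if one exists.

Check whether one of the Column player's strategies beats all alternatives regardless of what the opponent does.
Fight strictly dominates: vs Enter: 11 > 9; vs Stay out: 10 > 5.

Fight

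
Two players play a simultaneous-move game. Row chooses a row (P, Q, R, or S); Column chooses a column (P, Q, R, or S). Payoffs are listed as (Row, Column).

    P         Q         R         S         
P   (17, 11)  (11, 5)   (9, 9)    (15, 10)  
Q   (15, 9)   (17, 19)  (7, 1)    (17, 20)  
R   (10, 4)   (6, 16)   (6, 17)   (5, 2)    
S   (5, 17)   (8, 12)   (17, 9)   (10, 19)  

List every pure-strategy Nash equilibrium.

(P, P) and (Q, S)

A profile is a Nash equilibrium when each player is best-responding to the other.
Row's best responses — vs P: P (payoff 17); vs Q: Q (payoff 17); vs R: S (payoff 17); vs S: Q (payoff 17).
Column's best responses — vs P: P (payoff 11); vs Q: S (payoff 20); vs R: R (payoff 17); vs S: S (payoff 19).
Mutual best responses occur at (P, P) and (Q, S); at each, neither player gains by switching.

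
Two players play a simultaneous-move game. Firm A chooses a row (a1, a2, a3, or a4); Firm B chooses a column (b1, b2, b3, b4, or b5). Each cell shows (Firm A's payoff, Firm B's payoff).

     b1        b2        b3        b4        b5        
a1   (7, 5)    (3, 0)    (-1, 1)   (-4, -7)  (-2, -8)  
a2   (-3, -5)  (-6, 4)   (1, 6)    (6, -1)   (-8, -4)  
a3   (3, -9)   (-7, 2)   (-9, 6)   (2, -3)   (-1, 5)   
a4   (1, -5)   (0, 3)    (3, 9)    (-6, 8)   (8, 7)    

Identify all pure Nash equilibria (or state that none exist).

Find each player's best response to every opponent strategy; NE are the intersections.
Firm A's best responses — vs b1: a1 (payoff 7); vs b2: a1 (payoff 3); vs b3: a4 (payoff 3); vs b4: a2 (payoff 6); vs b5: a4 (payoff 8).
Firm B's best responses — vs a1: b1 (payoff 5); vs a2: b3 (payoff 6); vs a3: b3 (payoff 6); vs a4: b3 (payoff 9).
Mutual best responses occur at (a1, b1) and (a4, b3); at each, neither player gains by switching.

(a1, b1) and (a4, b3)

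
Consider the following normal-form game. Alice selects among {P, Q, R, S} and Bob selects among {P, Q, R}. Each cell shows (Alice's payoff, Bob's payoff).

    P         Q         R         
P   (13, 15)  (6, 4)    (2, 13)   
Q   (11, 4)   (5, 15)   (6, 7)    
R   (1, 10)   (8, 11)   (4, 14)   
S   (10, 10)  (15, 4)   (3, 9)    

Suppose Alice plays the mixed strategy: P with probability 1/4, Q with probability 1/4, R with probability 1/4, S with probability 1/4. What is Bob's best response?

Bob's best reply maximizes expected payoff against the mix.
P: (1/4)·15 + (1/4)·4 + (1/4)·10 + (1/4)·10 = 39/4
Q: (1/4)·4 + (1/4)·15 + (1/4)·11 + (1/4)·4 = 17/2
R: (1/4)·13 + (1/4)·7 + (1/4)·14 + (1/4)·9 = 43/4
Highest expected payoff is 43/4, from R.

R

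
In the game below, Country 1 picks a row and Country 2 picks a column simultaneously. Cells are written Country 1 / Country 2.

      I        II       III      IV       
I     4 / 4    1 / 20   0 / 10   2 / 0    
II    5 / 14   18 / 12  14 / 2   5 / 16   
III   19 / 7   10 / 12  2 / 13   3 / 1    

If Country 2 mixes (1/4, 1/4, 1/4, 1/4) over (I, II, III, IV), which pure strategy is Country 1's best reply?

II

Country 1's best reply maximizes expected payoff against the mix.
I: (1/4)·4 + (1/4)·1 + (1/4)·0 + (1/4)·2 = 7/4
II: (1/4)·5 + (1/4)·18 + (1/4)·14 + (1/4)·5 = 21/2
III: (1/4)·19 + (1/4)·10 + (1/4)·2 + (1/4)·3 = 17/2
Highest expected payoff is 21/2, from II.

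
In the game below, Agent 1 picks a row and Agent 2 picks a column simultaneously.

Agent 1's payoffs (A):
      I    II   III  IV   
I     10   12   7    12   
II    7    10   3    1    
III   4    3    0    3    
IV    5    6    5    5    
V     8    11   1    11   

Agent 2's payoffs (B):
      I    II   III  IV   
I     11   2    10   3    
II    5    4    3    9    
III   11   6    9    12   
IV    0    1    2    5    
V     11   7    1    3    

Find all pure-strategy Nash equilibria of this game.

Find each player's best response to every opponent strategy; NE are the intersections.
Agent 1's best responses — vs I: I (payoff 10); vs II: I (payoff 12); vs III: I (payoff 7); vs IV: I (payoff 12).
Agent 2's best responses — vs I: I (payoff 11); vs II: IV (payoff 9); vs III: IV (payoff 12); vs IV: IV (payoff 5); vs V: I (payoff 11).
The only mutual best response is (I, I); neither player gains by switching there.

(I, I)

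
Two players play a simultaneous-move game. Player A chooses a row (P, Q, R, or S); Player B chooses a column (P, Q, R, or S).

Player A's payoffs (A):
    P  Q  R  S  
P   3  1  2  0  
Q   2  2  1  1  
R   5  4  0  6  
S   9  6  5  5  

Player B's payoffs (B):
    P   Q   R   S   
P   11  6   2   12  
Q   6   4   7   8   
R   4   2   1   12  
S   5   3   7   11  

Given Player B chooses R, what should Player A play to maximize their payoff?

With Player B fixed at R, Player A's payoffs are: P → 2, Q → 1, R → 0, S → 5.
The maximum is 5, achieved by S.

S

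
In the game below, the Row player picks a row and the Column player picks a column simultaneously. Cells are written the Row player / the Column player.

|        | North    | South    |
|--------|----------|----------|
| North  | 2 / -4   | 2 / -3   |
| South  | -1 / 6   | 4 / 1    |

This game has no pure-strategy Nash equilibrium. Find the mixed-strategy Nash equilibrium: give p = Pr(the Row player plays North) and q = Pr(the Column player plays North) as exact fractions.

Each player's mixing probability is pinned down by making the *other* player indifferent.
The Column player indifferent between North and South: p·(-4) + (1−p)·6 = p·(-3) + (1−p)·1 ⟹ 6 + (-10)p = 1 + (-4)p ⟹ p = 5/6.
The Row player indifferent between North and South: q·2 + (1−q)·2 = q·(-1) + (1−q)·4 ⟹ 2 + 0q = 4 + (-5)q ⟹ q = 2/5.

p = 5/6, q = 2/5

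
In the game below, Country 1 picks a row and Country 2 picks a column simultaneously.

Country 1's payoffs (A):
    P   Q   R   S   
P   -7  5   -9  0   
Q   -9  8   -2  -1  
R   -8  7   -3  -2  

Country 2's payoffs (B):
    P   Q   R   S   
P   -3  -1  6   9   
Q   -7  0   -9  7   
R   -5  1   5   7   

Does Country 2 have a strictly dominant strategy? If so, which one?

S

Check whether one of Country 2's strategies beats all alternatives regardless of what the opponent does.
S strictly dominates: vs P: 9 > each of {-3, -1, 6}; vs Q: 7 > each of {-7, 0, -9}; vs R: 7 > each of {-5, 1, 5}.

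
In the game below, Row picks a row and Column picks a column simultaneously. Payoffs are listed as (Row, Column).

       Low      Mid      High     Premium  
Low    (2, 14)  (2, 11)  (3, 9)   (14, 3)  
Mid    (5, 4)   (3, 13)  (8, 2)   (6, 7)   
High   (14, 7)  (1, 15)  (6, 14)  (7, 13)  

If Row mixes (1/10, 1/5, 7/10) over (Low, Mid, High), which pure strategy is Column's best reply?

Mid

Compute Column's expected payoff from each pure strategy against the given mix.
Low: (1/10)·14 + (1/5)·4 + (7/10)·7 = 71/10
Mid: (1/10)·11 + (1/5)·13 + (7/10)·15 = 71/5
High: (1/10)·9 + (1/5)·2 + (7/10)·14 = 111/10
Premium: (1/10)·3 + (1/5)·7 + (7/10)·13 = 54/5
Highest expected payoff is 71/5, from Mid.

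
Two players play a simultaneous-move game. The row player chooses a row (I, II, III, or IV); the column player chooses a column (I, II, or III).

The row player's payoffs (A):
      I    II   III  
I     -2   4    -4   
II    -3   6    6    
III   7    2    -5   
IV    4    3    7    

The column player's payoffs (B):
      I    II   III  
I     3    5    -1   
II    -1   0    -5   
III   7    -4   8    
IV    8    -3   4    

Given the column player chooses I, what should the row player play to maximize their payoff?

With the column player fixed at I, the row player's payoffs are: I → -2, II → -3, III → 7, IV → 4.
The maximum is 7, achieved by III.

III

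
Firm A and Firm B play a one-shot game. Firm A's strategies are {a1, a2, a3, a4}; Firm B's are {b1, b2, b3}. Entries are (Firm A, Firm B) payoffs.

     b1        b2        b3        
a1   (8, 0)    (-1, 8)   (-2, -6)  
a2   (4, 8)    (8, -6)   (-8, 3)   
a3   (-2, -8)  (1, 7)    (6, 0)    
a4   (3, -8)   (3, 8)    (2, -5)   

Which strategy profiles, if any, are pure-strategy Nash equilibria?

No pure-strategy Nash equilibrium

Find each player's best response to every opponent strategy; NE are the intersections.
Firm A's best responses — vs b1: a1 (payoff 8); vs b2: a2 (payoff 8); vs b3: a3 (payoff 6).
Firm B's best responses — vs a1: b2 (payoff 8); vs a2: b1 (payoff 8); vs a3: b2 (payoff 7); vs a4: b2 (payoff 8).
No cell has both players best-responding. For instance, Firm A's best reply to b2 is a2, but against a2 Firm B prefers b1 over b2.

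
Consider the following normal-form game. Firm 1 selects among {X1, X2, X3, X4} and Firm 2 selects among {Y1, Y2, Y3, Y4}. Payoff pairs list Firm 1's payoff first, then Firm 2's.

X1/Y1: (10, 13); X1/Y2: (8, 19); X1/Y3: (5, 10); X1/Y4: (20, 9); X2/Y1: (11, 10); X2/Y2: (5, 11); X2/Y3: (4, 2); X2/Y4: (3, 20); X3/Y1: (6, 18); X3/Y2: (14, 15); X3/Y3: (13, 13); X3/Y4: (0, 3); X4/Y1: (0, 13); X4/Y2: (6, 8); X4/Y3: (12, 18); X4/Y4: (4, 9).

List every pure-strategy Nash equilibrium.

A profile is a Nash equilibrium when each player is best-responding to the other.
Firm 1's best responses — vs Y1: X2 (payoff 11); vs Y2: X3 (payoff 14); vs Y3: X3 (payoff 13); vs Y4: X1 (payoff 20).
Firm 2's best responses — vs X1: Y2 (payoff 19); vs X2: Y4 (payoff 20); vs X3: Y1 (payoff 18); vs X4: Y3 (payoff 18).
No cell has both players best-responding. For instance, Firm 1's best reply to Y1 is X2, but against X2 Firm 2 prefers Y4 over Y1.

No pure-strategy Nash equilibrium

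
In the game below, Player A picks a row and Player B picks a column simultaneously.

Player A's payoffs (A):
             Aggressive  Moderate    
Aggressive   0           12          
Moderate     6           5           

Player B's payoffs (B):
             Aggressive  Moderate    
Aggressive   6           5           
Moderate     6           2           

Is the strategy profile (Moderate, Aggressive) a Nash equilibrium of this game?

Holding Player B at Aggressive: Player A gets 6 from Moderate, versus 0 from Aggressive. No profitable deviation for Player A.
Holding Player A at Moderate: Player B gets 6 from Aggressive, versus 2 from Moderate. No profitable deviation for Player B either.

Yes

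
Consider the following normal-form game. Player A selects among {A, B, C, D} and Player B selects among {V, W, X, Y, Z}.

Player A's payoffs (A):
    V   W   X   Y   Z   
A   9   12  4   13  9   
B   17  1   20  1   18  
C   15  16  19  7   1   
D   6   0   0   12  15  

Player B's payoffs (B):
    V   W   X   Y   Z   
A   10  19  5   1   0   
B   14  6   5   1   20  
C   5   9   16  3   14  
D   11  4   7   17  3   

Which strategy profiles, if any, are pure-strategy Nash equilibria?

Check mutual best responses: a cell is a NE iff neither player can gain by unilaterally deviating.
Player A's best responses — vs V: B (payoff 17); vs W: C (payoff 16); vs X: B (payoff 20); vs Y: A (payoff 13); vs Z: B (payoff 18).
Player B's best responses — vs A: W (payoff 19); vs B: Z (payoff 20); vs C: X (payoff 16); vs D: Y (payoff 17).
The only mutual best response is (B, Z); neither player gains by switching there.

(B, Z)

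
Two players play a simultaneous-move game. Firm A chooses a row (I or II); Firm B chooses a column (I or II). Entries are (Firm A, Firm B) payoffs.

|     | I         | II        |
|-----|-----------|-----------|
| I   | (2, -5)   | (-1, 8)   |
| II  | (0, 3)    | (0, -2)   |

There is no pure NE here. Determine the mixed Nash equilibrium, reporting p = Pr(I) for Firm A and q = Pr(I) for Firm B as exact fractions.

p = 5/18, q = 1/3

In a mixed NE each player is indifferent between their pure strategies, so the opponent's mix sets the indifference.
Firm B indifferent between I and II: p·(-5) + (1−p)·3 = p·8 + (1−p)·(-2) ⟹ 3 + (-8)p = (-2) + 10p ⟹ p = 5/18.
Firm A indifferent between I and II: q·2 + (1−q)·(-1) = q·0 + (1−q)·0 ⟹ (-1) + 3q = 0 + 0q ⟹ q = 1/3.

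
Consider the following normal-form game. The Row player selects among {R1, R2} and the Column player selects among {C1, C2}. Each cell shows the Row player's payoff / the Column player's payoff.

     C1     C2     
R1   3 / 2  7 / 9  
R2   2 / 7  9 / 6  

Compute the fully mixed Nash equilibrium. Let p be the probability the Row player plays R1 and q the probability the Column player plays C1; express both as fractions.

Each player's mixing probability is pinned down by making the *other* player indifferent.
The Column player indifferent between C1 and C2: p·2 + (1−p)·7 = p·9 + (1−p)·6 ⟹ 7 + (-5)p = 6 + 3p ⟹ p = 1/8.
The Row player indifferent between R1 and R2: q·3 + (1−q)·7 = q·2 + (1−q)·9 ⟹ 7 + (-4)q = 9 + (-7)q ⟹ q = 2/3.

p = 1/8, q = 2/3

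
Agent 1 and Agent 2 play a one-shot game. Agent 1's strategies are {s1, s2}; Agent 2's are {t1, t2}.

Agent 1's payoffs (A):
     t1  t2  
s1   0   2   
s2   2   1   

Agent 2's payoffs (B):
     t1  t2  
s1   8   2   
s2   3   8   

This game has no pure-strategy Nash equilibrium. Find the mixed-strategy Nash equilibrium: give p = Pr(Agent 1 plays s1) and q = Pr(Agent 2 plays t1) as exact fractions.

In a mixed NE each player is indifferent between their pure strategies, so the opponent's mix sets the indifference.
Agent 2 indifferent between t1 and t2: p·8 + (1−p)·3 = p·2 + (1−p)·8 ⟹ 3 + 5p = 8 + (-6)p ⟹ p = 5/11.
Agent 1 indifferent between s1 and s2: q·0 + (1−q)·2 = q·2 + (1−q)·1 ⟹ 2 + (-2)q = 1 + 1q ⟹ q = 1/3.

p = 5/11, q = 1/3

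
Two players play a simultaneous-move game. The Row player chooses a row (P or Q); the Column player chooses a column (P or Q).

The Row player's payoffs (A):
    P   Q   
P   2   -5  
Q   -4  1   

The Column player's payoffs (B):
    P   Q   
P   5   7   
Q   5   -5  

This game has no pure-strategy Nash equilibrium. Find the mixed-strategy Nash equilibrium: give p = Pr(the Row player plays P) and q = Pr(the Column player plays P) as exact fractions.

In a mixed NE each player is indifferent between their pure strategies, so the opponent's mix sets the indifference.
The Column player indifferent between P and Q: p·5 + (1−p)·5 = p·7 + (1−p)·(-5) ⟹ 5 + 0p = (-5) + 12p ⟹ p = 5/6.
The Row player indifferent between P and Q: q·2 + (1−q)·(-5) = q·(-4) + (1−q)·1 ⟹ (-5) + 7q = 1 + (-5)q ⟹ q = 1/2.

p = 5/6, q = 1/2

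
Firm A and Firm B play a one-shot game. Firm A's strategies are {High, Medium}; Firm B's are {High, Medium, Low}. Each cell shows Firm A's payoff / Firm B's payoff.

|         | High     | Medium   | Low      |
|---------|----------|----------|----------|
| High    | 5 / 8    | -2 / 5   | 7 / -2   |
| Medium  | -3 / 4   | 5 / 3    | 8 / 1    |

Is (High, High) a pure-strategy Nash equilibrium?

Holding Firm B at High: Firm A gets 5 from High, versus -3 from Medium. No profitable deviation for Firm A.
Holding Firm A at High: Firm B gets 8 from High, versus 5 from Medium, -2 from Low. No profitable deviation for Firm B either.

Yes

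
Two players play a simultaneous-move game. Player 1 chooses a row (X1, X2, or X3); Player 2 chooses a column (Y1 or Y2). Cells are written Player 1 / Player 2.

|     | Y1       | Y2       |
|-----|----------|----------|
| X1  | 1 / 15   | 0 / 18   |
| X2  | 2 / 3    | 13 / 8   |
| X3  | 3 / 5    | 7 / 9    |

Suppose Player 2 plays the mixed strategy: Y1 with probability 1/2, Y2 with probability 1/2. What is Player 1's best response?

X2

Player 1's best reply maximizes expected payoff against the mix.
X1: (1/2)·1 + (1/2)·0 = 1/2
X2: (1/2)·2 + (1/2)·13 = 15/2
X3: (1/2)·3 + (1/2)·7 = 5
Highest expected payoff is 15/2, from X2.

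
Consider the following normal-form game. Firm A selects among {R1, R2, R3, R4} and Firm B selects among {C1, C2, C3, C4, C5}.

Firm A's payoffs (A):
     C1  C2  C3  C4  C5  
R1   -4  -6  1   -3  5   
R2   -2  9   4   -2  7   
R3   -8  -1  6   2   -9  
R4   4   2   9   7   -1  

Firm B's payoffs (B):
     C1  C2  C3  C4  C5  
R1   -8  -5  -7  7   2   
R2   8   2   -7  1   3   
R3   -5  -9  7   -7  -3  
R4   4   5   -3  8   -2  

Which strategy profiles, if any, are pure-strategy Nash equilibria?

(R4, C4)

Check mutual best responses: a cell is a NE iff neither player can gain by unilaterally deviating.
Firm A's best responses — vs C1: R4 (payoff 4); vs C2: R2 (payoff 9); vs C3: R4 (payoff 9); vs C4: R4 (payoff 7); vs C5: R2 (payoff 7).
Firm B's best responses — vs R1: C4 (payoff 7); vs R2: C1 (payoff 8); vs R3: C3 (payoff 7); vs R4: C4 (payoff 8).
The only mutual best response is (R4, C4); neither player gains by switching there.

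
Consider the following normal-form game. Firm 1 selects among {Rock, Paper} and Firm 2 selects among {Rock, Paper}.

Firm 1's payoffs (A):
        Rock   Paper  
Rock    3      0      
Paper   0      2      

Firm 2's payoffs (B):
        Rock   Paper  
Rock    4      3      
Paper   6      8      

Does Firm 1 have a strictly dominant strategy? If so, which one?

Check whether one of Firm 1's strategies beats all alternatives regardless of what the opponent does.
Rock is not dominant: against Paper, Paper gives 2 > 0.
Paper is not dominant: against Rock, Rock gives 3 > 0.
No single strategy is best against every opponent action.

None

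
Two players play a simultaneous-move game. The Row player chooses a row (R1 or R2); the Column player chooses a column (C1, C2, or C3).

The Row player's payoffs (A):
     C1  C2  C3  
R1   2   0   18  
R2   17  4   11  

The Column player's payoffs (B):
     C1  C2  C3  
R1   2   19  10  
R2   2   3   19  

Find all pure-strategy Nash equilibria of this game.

None

Check mutual best responses: a cell is a NE iff neither player can gain by unilaterally deviating.
The Row player's best responses — vs C1: R2 (payoff 17); vs C2: R2 (payoff 4); vs C3: R1 (payoff 18).
The Column player's best responses — vs R1: C2 (payoff 19); vs R2: C3 (payoff 19).
No cell has both players best-responding. For instance, the Row player's best reply to C3 is R1, but against R1 the Column player prefers C2 over C3.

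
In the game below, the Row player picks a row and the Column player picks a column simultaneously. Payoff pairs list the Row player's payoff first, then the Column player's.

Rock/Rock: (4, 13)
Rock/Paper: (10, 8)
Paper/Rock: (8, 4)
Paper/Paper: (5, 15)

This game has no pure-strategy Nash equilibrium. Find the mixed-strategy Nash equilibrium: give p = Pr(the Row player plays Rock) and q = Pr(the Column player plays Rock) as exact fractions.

Each player's mixing probability is pinned down by making the *other* player indifferent.
The Column player indifferent between Rock and Paper: p·13 + (1−p)·4 = p·8 + (1−p)·15 ⟹ 4 + 9p = 15 + (-7)p ⟹ p = 11/16.
The Row player indifferent between Rock and Paper: q·4 + (1−q)·10 = q·8 + (1−q)·5 ⟹ 10 + (-6)q = 5 + 3q ⟹ q = 5/9.

p = 11/16, q = 5/9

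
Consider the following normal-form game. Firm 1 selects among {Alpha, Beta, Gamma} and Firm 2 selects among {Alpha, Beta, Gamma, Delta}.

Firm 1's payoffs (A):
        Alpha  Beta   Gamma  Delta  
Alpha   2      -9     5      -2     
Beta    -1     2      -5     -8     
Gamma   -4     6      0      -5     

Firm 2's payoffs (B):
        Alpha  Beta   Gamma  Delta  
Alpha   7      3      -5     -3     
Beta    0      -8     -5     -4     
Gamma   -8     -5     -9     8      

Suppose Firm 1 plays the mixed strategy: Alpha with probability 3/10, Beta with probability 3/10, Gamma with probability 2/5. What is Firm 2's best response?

Firm 2's best reply maximizes expected payoff against the mix.
Alpha: (3/10)·7 + (3/10)·0 + (2/5)·(-8) = -11/10
Beta: (3/10)·3 + (3/10)·(-8) + (2/5)·(-5) = -7/2
Gamma: (3/10)·(-5) + (3/10)·(-5) + (2/5)·(-9) = -33/5
Delta: (3/10)·(-3) + (3/10)·(-4) + (2/5)·8 = 11/10
Highest expected payoff is 11/10, from Delta.

Delta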